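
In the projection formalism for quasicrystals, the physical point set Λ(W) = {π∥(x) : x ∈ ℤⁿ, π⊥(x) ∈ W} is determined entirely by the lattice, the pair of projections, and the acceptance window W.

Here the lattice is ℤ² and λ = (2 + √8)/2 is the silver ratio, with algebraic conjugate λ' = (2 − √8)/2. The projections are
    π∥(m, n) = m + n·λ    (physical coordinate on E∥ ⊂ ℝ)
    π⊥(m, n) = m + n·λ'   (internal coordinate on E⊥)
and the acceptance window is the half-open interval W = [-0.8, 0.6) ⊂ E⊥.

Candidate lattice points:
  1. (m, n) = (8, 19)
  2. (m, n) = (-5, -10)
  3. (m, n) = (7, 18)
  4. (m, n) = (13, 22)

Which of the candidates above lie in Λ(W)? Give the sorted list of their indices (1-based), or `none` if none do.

λ' = (2−√8)/2 ≈ -0.4142.
#1 (8,19): internal coord 8 + (19)·λ' = +0.1299; +0.1299 ∈ [-0.8, 0.6) → IN Λ
#2 (-5,-10): internal coord -5 + (-10)·λ' = -0.8579; -0.8579 ∉ [-0.8, 0.6) → out
#3 (7,18): internal coord 7 + (18)·λ' = -0.4558; -0.4558 ∈ [-0.8, 0.6) → IN Λ
#4 (13,22): internal coord 13 + (22)·λ' = +3.8873; +3.8873 ∉ [-0.8, 0.6) → out

1, 3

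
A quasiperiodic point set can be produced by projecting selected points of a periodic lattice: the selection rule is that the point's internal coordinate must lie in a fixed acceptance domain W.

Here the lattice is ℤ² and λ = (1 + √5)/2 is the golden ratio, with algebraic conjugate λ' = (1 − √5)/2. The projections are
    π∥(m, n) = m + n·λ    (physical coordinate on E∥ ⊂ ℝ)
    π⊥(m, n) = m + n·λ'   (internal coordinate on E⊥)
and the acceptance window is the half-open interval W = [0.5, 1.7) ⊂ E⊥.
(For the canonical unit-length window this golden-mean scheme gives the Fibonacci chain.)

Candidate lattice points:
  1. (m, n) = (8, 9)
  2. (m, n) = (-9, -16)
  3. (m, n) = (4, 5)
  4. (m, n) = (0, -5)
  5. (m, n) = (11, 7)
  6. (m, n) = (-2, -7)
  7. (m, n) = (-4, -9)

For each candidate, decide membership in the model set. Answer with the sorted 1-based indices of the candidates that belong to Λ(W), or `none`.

Compute λ' = (1−√5)/2 = -0.61803, so π⊥(m,n) = m -0.61803·n.
candidate 1: (m,n)=(8,9) → π∥ = 8+9·λ ≈ 22.56231, π⊥ = 8+9·λ' ≈ 2.43769 ∉ [0.5, 1.7) ⇒ out
candidate 2: (m,n)=(-9,-16) → π∥ = -9-16·λ ≈ -34.88854, π⊥ = -9-16·λ' ≈ 0.88854 ∈ [0.5, 1.7) ⇒ IN Λ
candidate 3: (m,n)=(4,5) → π∥ = 4+5·λ ≈ 12.09017, π⊥ = 4+5·λ' ≈ 0.90983 ∈ [0.5, 1.7) ⇒ IN Λ
candidate 4: (m,n)=(0,-5) → π∥ = 0-5·λ ≈ -8.09017, π⊥ = 0-5·λ' ≈ 3.09017 ∉ [0.5, 1.7) ⇒ out
candidate 5: (m,n)=(11,7) → π∥ = 11+7·λ ≈ 22.32624, π⊥ = 11+7·λ' ≈ 6.67376 ∉ [0.5, 1.7) ⇒ out
candidate 6: (m,n)=(-2,-7) → π∥ = -2-7·λ ≈ -13.32624, π⊥ = -2-7·λ' ≈ 2.32624 ∉ [0.5, 1.7) ⇒ out
candidate 7: (m,n)=(-4,-9) → π∥ = -4-9·λ ≈ -18.56231, π⊥ = -4-9·λ' ≈ 1.56231 ∈ [0.5, 1.7) ⇒ IN Λ

2, 3, 7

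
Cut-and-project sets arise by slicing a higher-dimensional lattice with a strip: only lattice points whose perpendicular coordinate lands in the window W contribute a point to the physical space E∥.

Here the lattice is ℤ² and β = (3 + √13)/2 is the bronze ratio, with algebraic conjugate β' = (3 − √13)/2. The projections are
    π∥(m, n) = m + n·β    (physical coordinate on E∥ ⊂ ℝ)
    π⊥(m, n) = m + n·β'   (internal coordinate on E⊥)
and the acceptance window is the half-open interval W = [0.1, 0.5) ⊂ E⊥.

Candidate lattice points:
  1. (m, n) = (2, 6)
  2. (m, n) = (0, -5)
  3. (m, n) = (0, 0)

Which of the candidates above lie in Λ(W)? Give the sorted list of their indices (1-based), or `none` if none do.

Numerically β ≈ 3.30278 and β' = −1/β ≈ -0.30278.
[1] lift (2,6): star map gives 0.18335; window check 0.1 ≤ 0.18335 < 0.5 is true → IN Λ
[2] lift (0,-5): star map gives 1.51388; window check 0.1 ≤ 1.51388 < 0.5 is false → out
[3] lift (0,0): star map gives 0.00000; window check 0.1 ≤ 0.00000 < 0.5 is false → out

1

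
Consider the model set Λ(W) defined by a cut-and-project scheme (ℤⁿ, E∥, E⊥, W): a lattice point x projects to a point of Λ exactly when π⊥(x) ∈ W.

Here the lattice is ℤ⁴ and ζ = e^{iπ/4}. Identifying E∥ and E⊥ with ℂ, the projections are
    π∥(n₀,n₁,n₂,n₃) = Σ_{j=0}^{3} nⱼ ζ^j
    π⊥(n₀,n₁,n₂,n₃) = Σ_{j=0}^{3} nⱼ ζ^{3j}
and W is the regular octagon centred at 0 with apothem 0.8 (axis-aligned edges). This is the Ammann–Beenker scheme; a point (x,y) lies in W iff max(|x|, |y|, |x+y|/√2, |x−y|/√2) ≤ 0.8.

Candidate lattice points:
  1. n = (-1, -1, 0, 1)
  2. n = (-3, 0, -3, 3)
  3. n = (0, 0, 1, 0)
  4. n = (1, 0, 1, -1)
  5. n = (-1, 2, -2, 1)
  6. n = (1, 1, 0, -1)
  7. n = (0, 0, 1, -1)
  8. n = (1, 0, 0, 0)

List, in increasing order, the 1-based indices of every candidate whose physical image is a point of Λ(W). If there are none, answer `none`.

With ζ = e^{iπ/4} the internal vectors are ζ^0,ζ^3,ζ^6,ζ^9.
#1 (-1, -1, 0, 1): internal (0.414214, 0.000000); octagon support 0.414214 vs apothem 0.8 → ∈ W
#2 (-3, 0, -3, 3): internal (-0.878680, 5.121320); octagon support 5.121320 vs apothem 0.8 → ∉ W
#3 (0, 0, 1, 0): internal (0.000000, -1.000000); octagon support 1.000000 vs apothem 0.8 → ∉ W
#4 (1, 0, 1, -1): internal (0.292893, -1.707107); octagon support 1.707107 vs apothem 0.8 → ∉ W
#5 (-1, 2, -2, 1): internal (-1.707107, 4.121320); octagon support 4.121320 vs apothem 0.8 → ∉ W
#6 (1, 1, 0, -1): internal (-0.414214, 0.000000); octagon support 0.414214 vs apothem 0.8 → ∈ W
#7 (0, 0, 1, -1): internal (-0.707107, -1.707107); octagon support 1.707107 vs apothem 0.8 → ∉ W
#8 (1, 0, 0, 0): internal (1.000000, 0.000000); octagon support 1.000000 vs apothem 0.8 → ∉ W

1, 6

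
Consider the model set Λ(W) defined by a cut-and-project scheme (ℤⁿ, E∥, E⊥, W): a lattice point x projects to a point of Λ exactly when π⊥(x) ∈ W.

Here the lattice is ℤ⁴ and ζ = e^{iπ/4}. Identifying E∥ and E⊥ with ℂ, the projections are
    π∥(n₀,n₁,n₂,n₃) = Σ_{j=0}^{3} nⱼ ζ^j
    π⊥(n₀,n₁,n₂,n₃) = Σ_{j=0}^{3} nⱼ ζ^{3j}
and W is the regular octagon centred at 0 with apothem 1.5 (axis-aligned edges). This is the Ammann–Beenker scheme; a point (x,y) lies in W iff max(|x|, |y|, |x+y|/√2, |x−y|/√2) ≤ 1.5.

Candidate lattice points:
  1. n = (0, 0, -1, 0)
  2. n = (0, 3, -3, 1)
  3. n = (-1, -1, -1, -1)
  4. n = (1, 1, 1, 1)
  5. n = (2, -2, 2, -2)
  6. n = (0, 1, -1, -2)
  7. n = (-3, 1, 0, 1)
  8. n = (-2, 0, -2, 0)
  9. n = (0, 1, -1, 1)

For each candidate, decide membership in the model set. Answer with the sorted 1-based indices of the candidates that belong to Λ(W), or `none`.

Internal map: ζ^{3j} for j=0..3 gives (1,0), (−√2/2,√2/2), (0,−1), (√2/2,√2/2).
#1 (0, 0, -1, 0): internal (0.000000, 1.000000); octagon support 1.000000 vs apothem 1.5 → ∈ W
#2 (0, 3, -3, 1): internal (-1.414214, 5.828427); octagon support 5.828427 vs apothem 1.5 → ∉ W
#3 (-1, -1, -1, -1): internal (-1.000000, -0.414214); octagon support 1.000000 vs apothem 1.5 → ∈ W
#4 (1, 1, 1, 1): internal (1.000000, 0.414214); octagon support 1.000000 vs apothem 1.5 → ∈ W
#5 (2, -2, 2, -2): internal (2.000000, -4.828427); octagon support 4.828427 vs apothem 1.5 → ∉ W
#6 (0, 1, -1, -2): internal (-2.121320, 0.292893); octagon support 2.121320 vs apothem 1.5 → ∉ W
#7 (-3, 1, 0, 1): internal (-3.000000, 1.414214); octagon support 3.121320 vs apothem 1.5 → ∉ W
#8 (-2, 0, -2, 0): internal (-2.000000, 2.000000); octagon support 2.828427 vs apothem 1.5 → ∉ W
#9 (0, 1, -1, 1): internal (0.000000, 2.414214); octagon support 2.414214 vs apothem 1.5 → ∉ W

1, 3, 4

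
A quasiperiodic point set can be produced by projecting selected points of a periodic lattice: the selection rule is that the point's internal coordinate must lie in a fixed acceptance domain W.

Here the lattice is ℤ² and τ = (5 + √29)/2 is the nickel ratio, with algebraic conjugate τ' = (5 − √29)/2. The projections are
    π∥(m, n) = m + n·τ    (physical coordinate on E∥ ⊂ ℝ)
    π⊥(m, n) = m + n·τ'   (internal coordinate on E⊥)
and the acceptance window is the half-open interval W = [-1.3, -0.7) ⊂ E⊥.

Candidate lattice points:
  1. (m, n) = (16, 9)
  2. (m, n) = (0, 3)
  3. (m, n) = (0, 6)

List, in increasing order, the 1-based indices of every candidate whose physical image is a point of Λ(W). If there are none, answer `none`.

Compute τ' = (5−√29)/2 = -0.192582, so π⊥(m,n) = m -0.192582·n.
#1 (16,9): internal coord 16 + (9)·τ' = +14.266758; +14.266758 ∉ [-1.3, -0.7) → out
#2 (0,3): internal coord 0 + (3)·τ' = -0.577747; -0.577747 ∉ [-1.3, -0.7) → out
#3 (0,6): internal coord 0 + (6)·τ' = -1.155494; -1.155494 ∈ [-1.3, -0.7) → IN Λ

3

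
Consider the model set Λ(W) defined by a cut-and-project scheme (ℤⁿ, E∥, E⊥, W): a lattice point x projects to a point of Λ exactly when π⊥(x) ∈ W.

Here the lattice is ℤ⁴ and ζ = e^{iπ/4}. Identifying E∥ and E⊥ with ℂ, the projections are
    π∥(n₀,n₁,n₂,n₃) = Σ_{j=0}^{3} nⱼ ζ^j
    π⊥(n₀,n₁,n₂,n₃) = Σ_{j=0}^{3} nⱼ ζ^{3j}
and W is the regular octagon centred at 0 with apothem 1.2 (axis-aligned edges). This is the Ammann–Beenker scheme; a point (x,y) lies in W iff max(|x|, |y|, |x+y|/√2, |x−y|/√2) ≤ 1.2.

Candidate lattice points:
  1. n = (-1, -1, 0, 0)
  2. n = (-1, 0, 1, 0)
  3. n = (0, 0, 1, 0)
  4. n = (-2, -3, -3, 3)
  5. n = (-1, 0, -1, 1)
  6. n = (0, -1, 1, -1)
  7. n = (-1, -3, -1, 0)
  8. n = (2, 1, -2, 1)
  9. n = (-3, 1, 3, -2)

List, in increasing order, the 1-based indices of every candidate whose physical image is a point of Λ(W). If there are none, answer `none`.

π⊥(n) = n₀ + n₁ζ³ + n₂ζ⁶ + n₃ζ⁹ where ζ = e^{iπ/4}.
candidate 1: n = (-1, -1, 0, 0) → π⊥ ≈ (-0.292893, -0.707107); max(|x|,|y|,|x±y|/√2) = 0.707107 ≤ 1.2 ⇒ ∈ W
candidate 2: n = (-1, 0, 1, 0) → π⊥ ≈ (-1.000000, -1.000000); max(|x|,|y|,|x±y|/√2) = 1.414214 > 1.2 ⇒ ∉ W
candidate 3: n = (0, 0, 1, 0) → π⊥ ≈ (+0.000000, -1.000000); max(|x|,|y|,|x±y|/√2) = 1.000000 ≤ 1.2 ⇒ ∈ W
candidate 4: n = (-2, -3, -3, 3) → π⊥ ≈ (+2.242641, +3.000000); max(|x|,|y|,|x±y|/√2) = 3.707107 > 1.2 ⇒ ∉ W
candidate 5: n = (-1, 0, -1, 1) → π⊥ ≈ (-0.292893, +1.707107); max(|x|,|y|,|x±y|/√2) = 1.707107 > 1.2 ⇒ ∉ W
candidate 6: n = (0, -1, 1, -1) → π⊥ ≈ (+0.000000, -2.414214); max(|x|,|y|,|x±y|/√2) = 2.414214 > 1.2 ⇒ ∉ W
candidate 7: n = (-1, -3, -1, 0) → π⊥ ≈ (+1.121320, -1.121320); max(|x|,|y|,|x±y|/√2) = 1.585786 > 1.2 ⇒ ∉ W
candidate 8: n = (2, 1, -2, 1) → π⊥ ≈ (+2.000000, +3.414214); max(|x|,|y|,|x±y|/√2) = 3.828427 > 1.2 ⇒ ∉ W
candidate 9: n = (-3, 1, 3, -2) → π⊥ ≈ (-5.121320, -3.707107); max(|x|,|y|,|x±y|/√2) = 6.242641 > 1.2 ⇒ ∉ W

1, 3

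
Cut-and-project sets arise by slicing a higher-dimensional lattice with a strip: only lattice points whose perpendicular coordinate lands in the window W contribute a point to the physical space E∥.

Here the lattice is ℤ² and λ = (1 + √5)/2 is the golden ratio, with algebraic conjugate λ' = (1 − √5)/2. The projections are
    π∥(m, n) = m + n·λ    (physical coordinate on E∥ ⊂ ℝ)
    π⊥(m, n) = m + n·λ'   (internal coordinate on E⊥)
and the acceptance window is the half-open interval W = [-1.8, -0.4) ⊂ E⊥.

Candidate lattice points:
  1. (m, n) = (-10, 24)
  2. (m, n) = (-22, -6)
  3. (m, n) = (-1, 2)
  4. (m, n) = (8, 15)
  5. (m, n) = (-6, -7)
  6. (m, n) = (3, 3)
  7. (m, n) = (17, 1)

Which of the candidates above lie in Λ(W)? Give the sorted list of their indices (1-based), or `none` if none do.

Numerically λ ≈ 1.618034 and λ' = −1/λ ≈ -0.618034.
#1 (-10,24): internal coord -10 + (24)·λ' = -24.832816; -24.832816 ∉ [-1.8, -0.4) → out
#2 (-22,-6): internal coord -22 + (-6)·λ' = -18.291796; -18.291796 ∉ [-1.8, -0.4) → out
#3 (-1,2): internal coord -1 + (2)·λ' = -2.236068; -2.236068 ∉ [-1.8, -0.4) → out
#4 (8,15): internal coord 8 + (15)·λ' = -1.270510; -1.270510 ∈ [-1.8, -0.4) → IN Λ
#5 (-6,-7): internal coord -6 + (-7)·λ' = -1.673762; -1.673762 ∈ [-1.8, -0.4) → IN Λ
#6 (3,3): internal coord 3 + (3)·λ' = +1.145898; +1.145898 ∉ [-1.8, -0.4) → out
#7 (17,1): internal coord 17 + (1)·λ' = +16.381966; +16.381966 ∉ [-1.8, -0.4) → out

4, 5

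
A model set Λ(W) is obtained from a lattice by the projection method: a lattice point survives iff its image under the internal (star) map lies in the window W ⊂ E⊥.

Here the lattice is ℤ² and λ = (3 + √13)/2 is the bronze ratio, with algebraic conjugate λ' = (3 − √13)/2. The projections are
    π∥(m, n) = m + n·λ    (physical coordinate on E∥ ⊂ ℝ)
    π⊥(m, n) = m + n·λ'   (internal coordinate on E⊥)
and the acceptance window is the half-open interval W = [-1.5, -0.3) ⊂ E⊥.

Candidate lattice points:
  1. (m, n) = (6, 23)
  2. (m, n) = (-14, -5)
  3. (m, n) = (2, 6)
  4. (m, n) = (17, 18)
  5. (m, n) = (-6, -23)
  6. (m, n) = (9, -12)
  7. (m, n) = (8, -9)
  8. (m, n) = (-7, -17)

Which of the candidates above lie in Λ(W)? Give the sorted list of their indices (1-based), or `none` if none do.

Compute λ' = (3−√13)/2 = -0.302776, so π⊥(m,n) = m -0.302776·n.
[1] lift (6,23): star map gives -0.963840; window check -1.5 ≤ -0.963840 < -0.3 is true → IN Λ
[2] lift (-14,-5): star map gives -12.486122; window check -1.5 ≤ -12.486122 < -0.3 is false → out
[3] lift (2,6): star map gives 0.183346; window check -1.5 ≤ 0.183346 < -0.3 is false → out
[4] lift (17,18): star map gives 11.550039; window check -1.5 ≤ 11.550039 < -0.3 is false → out
[5] lift (-6,-23): star map gives 0.963840; window check -1.5 ≤ 0.963840 < -0.3 is false → out
[6] lift (9,-12): star map gives 12.633308; window check -1.5 ≤ 12.633308 < -0.3 is false → out
[7] lift (8,-9): star map gives 10.724981; window check -1.5 ≤ 10.724981 < -0.3 is false → out
[8] lift (-7,-17): star map gives -1.852814; window check -1.5 ≤ -1.852814 < -0.3 is false → out

1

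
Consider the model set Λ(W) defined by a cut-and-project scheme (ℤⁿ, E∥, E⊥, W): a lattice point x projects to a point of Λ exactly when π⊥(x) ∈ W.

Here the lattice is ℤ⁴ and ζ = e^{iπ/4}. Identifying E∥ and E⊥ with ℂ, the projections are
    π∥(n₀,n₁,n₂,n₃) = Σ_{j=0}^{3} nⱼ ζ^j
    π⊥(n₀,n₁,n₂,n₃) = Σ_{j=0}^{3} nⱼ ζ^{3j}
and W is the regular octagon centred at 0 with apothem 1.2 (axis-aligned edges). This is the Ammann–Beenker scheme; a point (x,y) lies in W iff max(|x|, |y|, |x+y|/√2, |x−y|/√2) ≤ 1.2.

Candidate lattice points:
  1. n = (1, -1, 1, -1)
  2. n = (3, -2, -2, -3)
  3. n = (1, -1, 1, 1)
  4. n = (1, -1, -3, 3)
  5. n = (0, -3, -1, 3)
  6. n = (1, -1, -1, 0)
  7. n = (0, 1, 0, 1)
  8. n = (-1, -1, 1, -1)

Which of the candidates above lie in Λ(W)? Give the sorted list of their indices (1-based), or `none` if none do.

none

π⊥(n) = n₀ + n₁ζ³ + n₂ζ⁶ + n₃ζ⁹ where ζ = e^{iπ/4}.
#1 (1, -1, 1, -1): internal (1.00000, -2.41421); octagon support 2.41421 vs apothem 1.2 → ∉ W
#2 (3, -2, -2, -3): internal (2.29289, -1.53553); octagon support 2.70711 vs apothem 1.2 → ∉ W
#3 (1, -1, 1, 1): internal (2.41421, -1.00000); octagon support 2.41421 vs apothem 1.2 → ∉ W
#4 (1, -1, -3, 3): internal (3.82843, 4.41421); octagon support 5.82843 vs apothem 1.2 → ∉ W
#5 (0, -3, -1, 3): internal (4.24264, 1.00000); octagon support 4.24264 vs apothem 1.2 → ∉ W
#6 (1, -1, -1, 0): internal (1.70711, 0.29289); octagon support 1.70711 vs apothem 1.2 → ∉ W
#7 (0, 1, 0, 1): internal (0.00000, 1.41421); octagon support 1.41421 vs apothem 1.2 → ∉ W
#8 (-1, -1, 1, -1): internal (-1.00000, -2.41421); octagon support 2.41421 vs apothem 1.2 → ∉ W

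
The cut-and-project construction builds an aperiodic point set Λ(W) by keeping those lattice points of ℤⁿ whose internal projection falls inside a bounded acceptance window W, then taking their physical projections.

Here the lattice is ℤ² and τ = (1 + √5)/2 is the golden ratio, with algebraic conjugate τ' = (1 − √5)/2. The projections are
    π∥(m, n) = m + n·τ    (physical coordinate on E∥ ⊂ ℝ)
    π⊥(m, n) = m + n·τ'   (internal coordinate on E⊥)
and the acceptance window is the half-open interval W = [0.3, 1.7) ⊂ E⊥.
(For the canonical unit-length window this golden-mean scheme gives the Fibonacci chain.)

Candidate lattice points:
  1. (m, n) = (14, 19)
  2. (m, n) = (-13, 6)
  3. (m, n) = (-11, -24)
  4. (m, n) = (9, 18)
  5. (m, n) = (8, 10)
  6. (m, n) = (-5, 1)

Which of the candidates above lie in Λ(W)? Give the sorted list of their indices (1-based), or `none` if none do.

Numerically τ ≈ 1.6180 and τ' = −1/τ ≈ -0.6180.
candidate 1: (m,n)=(14,19) → π∥ = 14+19·τ ≈ 44.7426, π⊥ = 14+19·τ' ≈ 2.2574 ∉ [0.3, 1.7) ⇒ out
candidate 2: (m,n)=(-13,6) → π∥ = -13+6·τ ≈ -3.2918, π⊥ = -13+6·τ' ≈ -16.7082 ∉ [0.3, 1.7) ⇒ out
candidate 3: (m,n)=(-11,-24) → π∥ = -11-24·τ ≈ -49.8328, π⊥ = -11-24·τ' ≈ 3.8328 ∉ [0.3, 1.7) ⇒ out
candidate 4: (m,n)=(9,18) → π∥ = 9+18·τ ≈ 38.1246, π⊥ = 9+18·τ' ≈ -2.1246 ∉ [0.3, 1.7) ⇒ out
candidate 5: (m,n)=(8,10) → π∥ = 8+10·τ ≈ 24.1803, π⊥ = 8+10·τ' ≈ 1.8197 ∉ [0.3, 1.7) ⇒ out
candidate 6: (m,n)=(-5,1) → π∥ = -5+1·τ ≈ -3.3820, π⊥ = -5+1·τ' ≈ -5.6180 ∉ [0.3, 1.7) ⇒ out

none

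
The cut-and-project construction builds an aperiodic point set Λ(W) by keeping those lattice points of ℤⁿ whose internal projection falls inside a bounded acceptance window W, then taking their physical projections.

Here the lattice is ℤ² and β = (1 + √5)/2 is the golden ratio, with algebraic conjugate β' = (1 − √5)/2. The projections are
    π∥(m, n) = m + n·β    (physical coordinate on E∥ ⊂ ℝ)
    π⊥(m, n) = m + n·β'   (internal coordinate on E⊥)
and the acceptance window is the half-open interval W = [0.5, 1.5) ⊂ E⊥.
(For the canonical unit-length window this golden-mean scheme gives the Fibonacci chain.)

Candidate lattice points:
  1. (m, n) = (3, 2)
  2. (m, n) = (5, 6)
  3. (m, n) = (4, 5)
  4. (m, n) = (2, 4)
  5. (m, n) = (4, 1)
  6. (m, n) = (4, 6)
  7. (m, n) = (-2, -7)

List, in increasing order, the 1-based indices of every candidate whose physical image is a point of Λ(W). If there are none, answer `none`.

2, 3

Compute β' = (1−√5)/2 = -0.6180, so π⊥(m,n) = m -0.6180·n.
[1] lift (3,2): star map gives 1.7639; window check 0.5 ≤ 1.7639 < 1.5 is false → out
[2] lift (5,6): star map gives 1.2918; window check 0.5 ≤ 1.2918 < 1.5 is true → IN Λ
[3] lift (4,5): star map gives 0.9098; window check 0.5 ≤ 0.9098 < 1.5 is true → IN Λ
[4] lift (2,4): star map gives -0.4721; window check 0.5 ≤ -0.4721 < 1.5 is false → out
[5] lift (4,1): star map gives 3.3820; window check 0.5 ≤ 3.3820 < 1.5 is false → out
[6] lift (4,6): star map gives 0.2918; window check 0.5 ≤ 0.2918 < 1.5 is false → out
[7] lift (-2,-7): star map gives 2.3262; window check 0.5 ≤ 2.3262 < 1.5 is false → out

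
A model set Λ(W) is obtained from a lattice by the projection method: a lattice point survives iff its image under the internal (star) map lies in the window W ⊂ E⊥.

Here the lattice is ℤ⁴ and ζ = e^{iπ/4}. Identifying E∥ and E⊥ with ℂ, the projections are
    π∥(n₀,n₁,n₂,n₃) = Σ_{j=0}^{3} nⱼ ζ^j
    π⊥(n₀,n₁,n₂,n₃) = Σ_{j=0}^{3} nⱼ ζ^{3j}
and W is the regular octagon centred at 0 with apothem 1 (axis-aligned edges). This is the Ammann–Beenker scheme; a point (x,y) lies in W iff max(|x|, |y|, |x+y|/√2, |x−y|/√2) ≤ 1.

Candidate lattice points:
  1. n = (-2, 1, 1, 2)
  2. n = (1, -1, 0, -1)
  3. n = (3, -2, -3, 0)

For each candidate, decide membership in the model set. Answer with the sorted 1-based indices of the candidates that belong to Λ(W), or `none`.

π⊥(n) = n₀ + n₁ζ³ + n₂ζ⁶ + n₃ζ⁹ where ζ = e^{iπ/4}.
#1 (-2, 1, 1, 2): internal (-1.29289, 1.12132); octagon support 1.70711 vs apothem 1 → ∉ W
#2 (1, -1, 0, -1): internal (1.00000, -1.41421); octagon support 1.70711 vs apothem 1 → ∉ W
#3 (3, -2, -3, 0): internal (4.41421, 1.58579); octagon support 4.41421 vs apothem 1 → ∉ W

none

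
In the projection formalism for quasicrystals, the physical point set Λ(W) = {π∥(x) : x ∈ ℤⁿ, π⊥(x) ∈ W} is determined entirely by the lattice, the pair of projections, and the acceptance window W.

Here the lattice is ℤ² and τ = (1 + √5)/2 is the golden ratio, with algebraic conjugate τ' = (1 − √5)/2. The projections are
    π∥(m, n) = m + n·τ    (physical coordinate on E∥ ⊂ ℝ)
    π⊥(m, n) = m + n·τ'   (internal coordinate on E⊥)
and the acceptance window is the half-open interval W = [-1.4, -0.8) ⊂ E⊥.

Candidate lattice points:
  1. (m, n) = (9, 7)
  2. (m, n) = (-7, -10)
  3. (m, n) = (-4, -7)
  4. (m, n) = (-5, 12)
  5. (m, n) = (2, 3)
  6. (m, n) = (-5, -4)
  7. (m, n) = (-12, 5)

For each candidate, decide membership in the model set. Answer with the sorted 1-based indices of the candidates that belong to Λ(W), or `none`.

2

Compute τ' = (1−√5)/2 = -0.618034, so π⊥(m,n) = m -0.618034·n.
[1] lift (9,7): star map gives 4.673762; window check -1.4 ≤ 4.673762 < -0.8 is false → out
[2] lift (-7,-10): star map gives -0.819660; window check -1.4 ≤ -0.819660 < -0.8 is true → IN Λ
[3] lift (-4,-7): star map gives 0.326238; window check -1.4 ≤ 0.326238 < -0.8 is false → out
[4] lift (-5,12): star map gives -12.416408; window check -1.4 ≤ -12.416408 < -0.8 is false → out
[5] lift (2,3): star map gives 0.145898; window check -1.4 ≤ 0.145898 < -0.8 is false → out
[6] lift (-5,-4): star map gives -2.527864; window check -1.4 ≤ -2.527864 < -0.8 is false → out
[7] lift (-12,5): star map gives -15.090170; window check -1.4 ≤ -15.090170 < -0.8 is false → out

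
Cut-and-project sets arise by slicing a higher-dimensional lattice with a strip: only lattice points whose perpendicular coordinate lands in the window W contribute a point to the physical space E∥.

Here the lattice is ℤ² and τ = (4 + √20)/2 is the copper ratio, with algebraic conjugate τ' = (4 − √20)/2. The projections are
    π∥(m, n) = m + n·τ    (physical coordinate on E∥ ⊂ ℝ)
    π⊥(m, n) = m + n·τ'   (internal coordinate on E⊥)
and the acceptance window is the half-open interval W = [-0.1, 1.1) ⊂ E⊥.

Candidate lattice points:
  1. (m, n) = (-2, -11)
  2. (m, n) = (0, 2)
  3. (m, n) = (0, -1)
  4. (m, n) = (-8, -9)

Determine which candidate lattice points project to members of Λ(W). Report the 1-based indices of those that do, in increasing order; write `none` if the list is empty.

τ' = (4−√20)/2 ≈ -0.236068.
candidate 1: (m,n)=(-2,-11) → π∥ = -2-11·τ ≈ -48.596748, π⊥ = -2-11·τ' ≈ 0.596748 ∈ [-0.1, 1.1) ⇒ IN Λ
candidate 2: (m,n)=(0,2) → π∥ = 0+2·τ ≈ 8.472136, π⊥ = 0+2·τ' ≈ -0.472136 ∉ [-0.1, 1.1) ⇒ out
candidate 3: (m,n)=(0,-1) → π∥ = 0-1·τ ≈ -4.236068, π⊥ = 0-1·τ' ≈ 0.236068 ∈ [-0.1, 1.1) ⇒ IN Λ
candidate 4: (m,n)=(-8,-9) → π∥ = -8-9·τ ≈ -46.124612, π⊥ = -8-9·τ' ≈ -5.875388 ∉ [-0.1, 1.1) ⇒ out

1, 3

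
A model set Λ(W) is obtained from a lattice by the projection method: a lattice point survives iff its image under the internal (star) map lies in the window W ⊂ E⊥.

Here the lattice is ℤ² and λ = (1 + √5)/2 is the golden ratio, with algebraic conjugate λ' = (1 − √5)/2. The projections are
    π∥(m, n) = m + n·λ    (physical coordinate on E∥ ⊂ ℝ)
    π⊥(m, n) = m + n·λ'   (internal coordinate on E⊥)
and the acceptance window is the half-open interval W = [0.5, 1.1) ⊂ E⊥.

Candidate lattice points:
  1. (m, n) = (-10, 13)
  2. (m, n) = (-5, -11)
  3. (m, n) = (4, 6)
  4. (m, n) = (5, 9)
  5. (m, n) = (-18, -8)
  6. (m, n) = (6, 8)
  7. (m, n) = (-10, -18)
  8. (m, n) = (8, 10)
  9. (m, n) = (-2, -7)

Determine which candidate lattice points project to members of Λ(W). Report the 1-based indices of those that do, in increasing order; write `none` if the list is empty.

λ' = (1−√5)/2 ≈ -0.6180.
candidate 1: (m,n)=(-10,13) → π∥ = -10+13·λ ≈ 11.0344, π⊥ = -10+13·λ' ≈ -18.0344 ∉ [0.5, 1.1) ⇒ out
candidate 2: (m,n)=(-5,-11) → π∥ = -5-11·λ ≈ -22.7984, π⊥ = -5-11·λ' ≈ 1.7984 ∉ [0.5, 1.1) ⇒ out
candidate 3: (m,n)=(4,6) → π∥ = 4+6·λ ≈ 13.7082, π⊥ = 4+6·λ' ≈ 0.2918 ∉ [0.5, 1.1) ⇒ out
candidate 4: (m,n)=(5,9) → π∥ = 5+9·λ ≈ 19.5623, π⊥ = 5+9·λ' ≈ -0.5623 ∉ [0.5, 1.1) ⇒ out
candidate 5: (m,n)=(-18,-8) → π∥ = -18-8·λ ≈ -30.9443, π⊥ = -18-8·λ' ≈ -13.0557 ∉ [0.5, 1.1) ⇒ out
candidate 6: (m,n)=(6,8) → π∥ = 6+8·λ ≈ 18.9443, π⊥ = 6+8·λ' ≈ 1.0557 ∈ [0.5, 1.1) ⇒ IN Λ
candidate 7: (m,n)=(-10,-18) → π∥ = -10-18·λ ≈ -39.1246, π⊥ = -10-18·λ' ≈ 1.1246 ∉ [0.5, 1.1) ⇒ out
candidate 8: (m,n)=(8,10) → π∥ = 8+10·λ ≈ 24.1803, π⊥ = 8+10·λ' ≈ 1.8197 ∉ [0.5, 1.1) ⇒ out
candidate 9: (m,n)=(-2,-7) → π∥ = -2-7·λ ≈ -13.3262, π⊥ = -2-7·λ' ≈ 2.3262 ∉ [0.5, 1.1) ⇒ out

6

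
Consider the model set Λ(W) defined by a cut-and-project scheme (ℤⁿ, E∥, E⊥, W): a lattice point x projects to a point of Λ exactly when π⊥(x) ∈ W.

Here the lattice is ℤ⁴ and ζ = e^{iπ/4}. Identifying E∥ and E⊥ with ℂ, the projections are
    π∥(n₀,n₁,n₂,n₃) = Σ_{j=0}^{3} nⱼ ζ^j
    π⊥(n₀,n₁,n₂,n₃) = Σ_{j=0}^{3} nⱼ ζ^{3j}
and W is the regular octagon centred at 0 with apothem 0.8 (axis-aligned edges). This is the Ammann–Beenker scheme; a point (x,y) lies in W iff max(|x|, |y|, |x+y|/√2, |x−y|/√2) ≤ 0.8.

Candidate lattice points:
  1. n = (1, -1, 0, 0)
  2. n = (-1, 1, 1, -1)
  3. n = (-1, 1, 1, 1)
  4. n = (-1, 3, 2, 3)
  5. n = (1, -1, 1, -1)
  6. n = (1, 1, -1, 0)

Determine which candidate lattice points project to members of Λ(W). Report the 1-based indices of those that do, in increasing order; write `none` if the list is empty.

none

Internal map: ζ^{3j} for j=0..3 gives (1,0), (−√2/2,√2/2), (0,−1), (√2/2,√2/2).
#1 (1, -1, 0, 0): internal (1.707107, -0.707107); octagon support 1.707107 vs apothem 0.8 → ∉ W
#2 (-1, 1, 1, -1): internal (-2.414214, -1.000000); octagon support 2.414214 vs apothem 0.8 → ∉ W
#3 (-1, 1, 1, 1): internal (-1.000000, 0.414214); octagon support 1.000000 vs apothem 0.8 → ∉ W
#4 (-1, 3, 2, 3): internal (-1.000000, 2.242641); octagon support 2.292893 vs apothem 0.8 → ∉ W
#5 (1, -1, 1, -1): internal (1.000000, -2.414214); octagon support 2.414214 vs apothem 0.8 → ∉ W
#6 (1, 1, -1, 0): internal (0.292893, 1.707107); octagon support 1.707107 vs apothem 0.8 → ∉ W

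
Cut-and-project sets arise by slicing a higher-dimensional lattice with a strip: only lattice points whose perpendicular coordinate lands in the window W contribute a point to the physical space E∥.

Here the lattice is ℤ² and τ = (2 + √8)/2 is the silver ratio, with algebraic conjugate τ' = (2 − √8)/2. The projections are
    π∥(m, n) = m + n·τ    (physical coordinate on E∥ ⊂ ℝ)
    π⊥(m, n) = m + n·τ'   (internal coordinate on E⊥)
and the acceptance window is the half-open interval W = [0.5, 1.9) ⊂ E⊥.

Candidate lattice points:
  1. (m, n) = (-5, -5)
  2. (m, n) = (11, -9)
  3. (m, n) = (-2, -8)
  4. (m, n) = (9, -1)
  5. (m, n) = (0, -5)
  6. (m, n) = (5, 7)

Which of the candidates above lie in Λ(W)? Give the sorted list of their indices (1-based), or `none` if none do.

Compute τ' = (2−√8)/2 = -0.41421, so π⊥(m,n) = m -0.41421·n.
#1 (-5,-5): internal coord -5 + (-5)·τ' = -2.92893; -2.92893 ∉ [0.5, 1.9) → out
#2 (11,-9): internal coord 11 + (-9)·τ' = +14.72792; +14.72792 ∉ [0.5, 1.9) → out
#3 (-2,-8): internal coord -2 + (-8)·τ' = +1.31371; +1.31371 ∈ [0.5, 1.9) → IN Λ
#4 (9,-1): internal coord 9 + (-1)·τ' = +9.41421; +9.41421 ∉ [0.5, 1.9) → out
#5 (0,-5): internal coord 0 + (-5)·τ' = +2.07107; +2.07107 ∉ [0.5, 1.9) → out
#6 (5,7): internal coord 5 + (7)·τ' = +2.10051; +2.10051 ∉ [0.5, 1.9) → out

3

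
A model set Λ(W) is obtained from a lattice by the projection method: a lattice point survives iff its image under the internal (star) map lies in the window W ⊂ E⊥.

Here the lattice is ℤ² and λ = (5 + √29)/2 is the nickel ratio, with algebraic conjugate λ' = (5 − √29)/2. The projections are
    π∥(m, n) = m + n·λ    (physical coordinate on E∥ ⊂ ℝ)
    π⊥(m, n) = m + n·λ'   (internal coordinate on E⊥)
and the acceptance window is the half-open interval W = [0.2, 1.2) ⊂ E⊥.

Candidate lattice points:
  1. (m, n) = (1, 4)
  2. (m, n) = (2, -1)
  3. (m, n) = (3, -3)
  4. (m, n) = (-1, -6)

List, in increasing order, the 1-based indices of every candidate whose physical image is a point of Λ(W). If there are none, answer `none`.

λ' = (5−√29)/2 ≈ -0.19258.
candidate 1: (m,n)=(1,4) → π∥ = 1+4·λ ≈ 21.77033, π⊥ = 1+4·λ' ≈ 0.22967 ∈ [0.2, 1.2) ⇒ IN Λ
candidate 2: (m,n)=(2,-1) → π∥ = 2-1·λ ≈ -3.19258, π⊥ = 2-1·λ' ≈ 2.19258 ∉ [0.2, 1.2) ⇒ out
candidate 3: (m,n)=(3,-3) → π∥ = 3-3·λ ≈ -12.57775, π⊥ = 3-3·λ' ≈ 3.57775 ∉ [0.2, 1.2) ⇒ out
candidate 4: (m,n)=(-1,-6) → π∥ = -1-6·λ ≈ -32.15549, π⊥ = -1-6·λ' ≈ 0.15549 ∉ [0.2, 1.2) ⇒ out

1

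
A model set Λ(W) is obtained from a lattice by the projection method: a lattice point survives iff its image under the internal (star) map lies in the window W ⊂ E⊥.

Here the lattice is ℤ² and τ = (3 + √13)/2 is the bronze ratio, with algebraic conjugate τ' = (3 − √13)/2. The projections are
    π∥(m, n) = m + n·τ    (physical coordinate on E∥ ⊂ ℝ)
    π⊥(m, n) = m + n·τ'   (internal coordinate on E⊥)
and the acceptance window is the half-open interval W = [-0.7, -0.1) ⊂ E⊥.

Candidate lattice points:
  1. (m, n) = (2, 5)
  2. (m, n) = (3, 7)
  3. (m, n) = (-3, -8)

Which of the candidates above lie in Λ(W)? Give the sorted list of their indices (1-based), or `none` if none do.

Numerically τ ≈ 3.302776 and τ' = −1/τ ≈ -0.302776.
candidate 1: (m,n)=(2,5) → π∥ = 2+5·τ ≈ 18.513878, π⊥ = 2+5·τ' ≈ 0.486122 ∉ [-0.7, -0.1) ⇒ out
candidate 2: (m,n)=(3,7) → π∥ = 3+7·τ ≈ 26.119429, π⊥ = 3+7·τ' ≈ 0.880571 ∉ [-0.7, -0.1) ⇒ out
candidate 3: (m,n)=(-3,-8) → π∥ = -3-8·τ ≈ -29.422205, π⊥ = -3-8·τ' ≈ -0.577795 ∈ [-0.7, -0.1) ⇒ IN Λ

3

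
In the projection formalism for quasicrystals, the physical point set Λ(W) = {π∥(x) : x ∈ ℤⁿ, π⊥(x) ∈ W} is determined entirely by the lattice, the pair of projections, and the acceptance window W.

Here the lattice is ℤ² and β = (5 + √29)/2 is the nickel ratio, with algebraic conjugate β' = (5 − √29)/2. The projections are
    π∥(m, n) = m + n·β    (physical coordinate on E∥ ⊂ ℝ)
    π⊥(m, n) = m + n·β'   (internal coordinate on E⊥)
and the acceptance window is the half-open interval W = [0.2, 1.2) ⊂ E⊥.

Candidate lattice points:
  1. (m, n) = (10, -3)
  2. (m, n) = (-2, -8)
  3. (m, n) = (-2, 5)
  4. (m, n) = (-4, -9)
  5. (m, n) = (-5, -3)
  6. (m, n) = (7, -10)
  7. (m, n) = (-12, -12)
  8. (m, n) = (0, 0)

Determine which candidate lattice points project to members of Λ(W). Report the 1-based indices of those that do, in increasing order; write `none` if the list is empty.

none

Compute β' = (5−√29)/2 = -0.1926, so π⊥(m,n) = m -0.1926·n.
candidate 1: (m,n)=(10,-3) → π∥ = 10-3·β ≈ -5.5777, π⊥ = 10-3·β' ≈ 10.5777 ∉ [0.2, 1.2) ⇒ out
candidate 2: (m,n)=(-2,-8) → π∥ = -2-8·β ≈ -43.5407, π⊥ = -2-8·β' ≈ -0.4593 ∉ [0.2, 1.2) ⇒ out
candidate 3: (m,n)=(-2,5) → π∥ = -2+5·β ≈ 23.9629, π⊥ = -2+5·β' ≈ -2.9629 ∉ [0.2, 1.2) ⇒ out
candidate 4: (m,n)=(-4,-9) → π∥ = -4-9·β ≈ -50.7332, π⊥ = -4-9·β' ≈ -2.2668 ∉ [0.2, 1.2) ⇒ out
candidate 5: (m,n)=(-5,-3) → π∥ = -5-3·β ≈ -20.5777, π⊥ = -5-3·β' ≈ -4.4223 ∉ [0.2, 1.2) ⇒ out
candidate 6: (m,n)=(7,-10) → π∥ = 7-10·β ≈ -44.9258, π⊥ = 7-10·β' ≈ 8.9258 ∉ [0.2, 1.2) ⇒ out
candidate 7: (m,n)=(-12,-12) → π∥ = -12-12·β ≈ -74.3110, π⊥ = -12-12·β' ≈ -9.6890 ∉ [0.2, 1.2) ⇒ out
candidate 8: (m,n)=(0,0) → π∥ = 0+0·β ≈ 0.0000, π⊥ = 0+0·β' ≈ 0.0000 ∉ [0.2, 1.2) ⇒ out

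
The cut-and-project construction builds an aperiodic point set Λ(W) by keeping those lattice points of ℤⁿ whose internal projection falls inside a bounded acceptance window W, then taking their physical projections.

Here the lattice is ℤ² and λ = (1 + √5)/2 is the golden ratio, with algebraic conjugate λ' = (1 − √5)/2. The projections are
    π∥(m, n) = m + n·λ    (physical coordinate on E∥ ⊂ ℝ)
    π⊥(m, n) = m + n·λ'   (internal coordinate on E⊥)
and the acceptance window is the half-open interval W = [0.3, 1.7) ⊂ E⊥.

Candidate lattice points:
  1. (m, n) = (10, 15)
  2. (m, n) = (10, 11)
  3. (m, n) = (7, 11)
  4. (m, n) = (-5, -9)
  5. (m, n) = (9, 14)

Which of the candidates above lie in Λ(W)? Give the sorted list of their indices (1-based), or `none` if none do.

1, 4, 5

Numerically λ ≈ 1.618034 and λ' = −1/λ ≈ -0.618034.
[1] lift (10,15): star map gives 0.729490; window check 0.3 ≤ 0.729490 < 1.7 is true → IN Λ
[2] lift (10,11): star map gives 3.201626; window check 0.3 ≤ 3.201626 < 1.7 is false → out
[3] lift (7,11): star map gives 0.201626; window check 0.3 ≤ 0.201626 < 1.7 is false → out
[4] lift (-5,-9): star map gives 0.562306; window check 0.3 ≤ 0.562306 < 1.7 is true → IN Λ
[5] lift (9,14): star map gives 0.347524; window check 0.3 ≤ 0.347524 < 1.7 is true → IN Λ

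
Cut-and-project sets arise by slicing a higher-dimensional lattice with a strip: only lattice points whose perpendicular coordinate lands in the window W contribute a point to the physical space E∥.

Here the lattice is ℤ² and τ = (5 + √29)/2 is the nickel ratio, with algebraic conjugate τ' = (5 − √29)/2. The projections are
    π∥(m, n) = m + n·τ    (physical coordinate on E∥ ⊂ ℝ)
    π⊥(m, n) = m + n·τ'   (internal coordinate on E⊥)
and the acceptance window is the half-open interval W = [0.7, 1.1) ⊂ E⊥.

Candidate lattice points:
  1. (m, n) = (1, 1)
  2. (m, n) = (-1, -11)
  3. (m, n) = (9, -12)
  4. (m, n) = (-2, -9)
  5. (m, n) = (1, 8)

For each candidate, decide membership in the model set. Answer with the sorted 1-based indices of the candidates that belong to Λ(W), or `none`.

Compute τ' = (5−√29)/2 = -0.19258, so π⊥(m,n) = m -0.19258·n.
candidate 1: (m,n)=(1,1) → π∥ = 1+1·τ ≈ 6.19258, π⊥ = 1+1·τ' ≈ 0.80742 ∈ [0.7, 1.1) ⇒ IN Λ
candidate 2: (m,n)=(-1,-11) → π∥ = -1-11·τ ≈ -58.11841, π⊥ = -1-11·τ' ≈ 1.11841 ∉ [0.7, 1.1) ⇒ out
candidate 3: (m,n)=(9,-12) → π∥ = 9-12·τ ≈ -53.31099, π⊥ = 9-12·τ' ≈ 11.31099 ∉ [0.7, 1.1) ⇒ out
candidate 4: (m,n)=(-2,-9) → π∥ = -2-9·τ ≈ -48.73324, π⊥ = -2-9·τ' ≈ -0.26676 ∉ [0.7, 1.1) ⇒ out
candidate 5: (m,n)=(1,8) → π∥ = 1+8·τ ≈ 42.54066, π⊥ = 1+8·τ' ≈ -0.54066 ∉ [0.7, 1.1) ⇒ out

1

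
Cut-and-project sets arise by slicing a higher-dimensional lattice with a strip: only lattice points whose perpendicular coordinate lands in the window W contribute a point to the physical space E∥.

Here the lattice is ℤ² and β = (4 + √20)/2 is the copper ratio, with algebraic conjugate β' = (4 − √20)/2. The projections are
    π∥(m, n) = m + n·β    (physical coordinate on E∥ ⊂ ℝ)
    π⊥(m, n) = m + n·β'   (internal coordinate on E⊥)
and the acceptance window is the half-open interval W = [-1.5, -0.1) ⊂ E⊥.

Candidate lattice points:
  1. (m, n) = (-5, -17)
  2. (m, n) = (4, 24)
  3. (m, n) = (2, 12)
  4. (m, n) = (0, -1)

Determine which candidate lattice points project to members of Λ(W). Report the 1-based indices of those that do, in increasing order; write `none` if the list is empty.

Compute β' = (4−√20)/2 = -0.23607, so π⊥(m,n) = m -0.23607·n.
[1] lift (-5,-17): star map gives -0.98684; window check -1.5 ≤ -0.98684 < -0.1 is true → IN Λ
[2] lift (4,24): star map gives -1.66563; window check -1.5 ≤ -1.66563 < -0.1 is false → out
[3] lift (2,12): star map gives -0.83282; window check -1.5 ≤ -0.83282 < -0.1 is true → IN Λ
[4] lift (0,-1): star map gives 0.23607; window check -1.5 ≤ 0.23607 < -0.1 is false → out

1, 3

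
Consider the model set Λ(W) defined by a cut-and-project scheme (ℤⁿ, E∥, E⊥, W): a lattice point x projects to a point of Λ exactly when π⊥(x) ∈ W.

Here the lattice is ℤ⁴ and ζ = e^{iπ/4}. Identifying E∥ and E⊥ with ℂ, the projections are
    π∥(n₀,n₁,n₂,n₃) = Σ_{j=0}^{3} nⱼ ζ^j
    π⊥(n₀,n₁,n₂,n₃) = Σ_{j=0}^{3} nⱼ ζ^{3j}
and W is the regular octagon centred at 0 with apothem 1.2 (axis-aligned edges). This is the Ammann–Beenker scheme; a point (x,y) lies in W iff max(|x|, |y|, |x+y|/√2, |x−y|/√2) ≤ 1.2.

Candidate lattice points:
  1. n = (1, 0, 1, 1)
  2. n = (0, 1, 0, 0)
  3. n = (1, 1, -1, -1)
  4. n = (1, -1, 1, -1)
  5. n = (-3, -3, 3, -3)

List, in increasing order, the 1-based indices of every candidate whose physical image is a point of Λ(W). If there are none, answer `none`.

With ζ = e^{iπ/4} the internal vectors are ζ^0,ζ^3,ζ^6,ζ^9.
#1 (1, 0, 1, 1): internal (1.7071, -0.2929); octagon support 1.7071 vs apothem 1.2 → ∉ W
#2 (0, 1, 0, 0): internal (-0.7071, 0.7071); octagon support 1.0000 vs apothem 1.2 → ∈ W
#3 (1, 1, -1, -1): internal (-0.4142, 1.0000); octagon support 1.0000 vs apothem 1.2 → ∈ W
#4 (1, -1, 1, -1): internal (1.0000, -2.4142); octagon support 2.4142 vs apothem 1.2 → ∉ W
#5 (-3, -3, 3, -3): internal (-3.0000, -7.2426); octagon support 7.2426 vs apothem 1.2 → ∉ W

2, 3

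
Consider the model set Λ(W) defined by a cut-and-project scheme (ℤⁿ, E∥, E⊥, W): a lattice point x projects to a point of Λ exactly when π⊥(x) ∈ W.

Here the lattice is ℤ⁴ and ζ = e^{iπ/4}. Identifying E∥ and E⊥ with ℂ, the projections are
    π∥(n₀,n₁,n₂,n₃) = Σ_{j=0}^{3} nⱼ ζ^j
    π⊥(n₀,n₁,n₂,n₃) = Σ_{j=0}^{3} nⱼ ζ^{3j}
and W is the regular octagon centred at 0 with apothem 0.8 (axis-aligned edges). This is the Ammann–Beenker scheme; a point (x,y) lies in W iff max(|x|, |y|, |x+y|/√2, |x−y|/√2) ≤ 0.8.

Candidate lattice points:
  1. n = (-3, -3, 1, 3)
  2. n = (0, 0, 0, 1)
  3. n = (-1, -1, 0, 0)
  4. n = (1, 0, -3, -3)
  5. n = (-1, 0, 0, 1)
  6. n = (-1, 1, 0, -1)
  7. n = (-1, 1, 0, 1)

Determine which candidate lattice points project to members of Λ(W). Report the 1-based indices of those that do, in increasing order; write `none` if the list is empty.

Internal map: ζ^{3j} for j=0..3 gives (1,0), (−√2/2,√2/2), (0,−1), (√2/2,√2/2).
candidate 1: n = (-3, -3, 1, 3) → π⊥ ≈ (+1.242641, -1.000000); max(|x|,|y|,|x±y|/√2) = 1.585786 > 0.8 ⇒ ∉ W
candidate 2: n = (0, 0, 0, 1) → π⊥ ≈ (+0.707107, +0.707107); max(|x|,|y|,|x±y|/√2) = 1.000000 > 0.8 ⇒ ∉ W
candidate 3: n = (-1, -1, 0, 0) → π⊥ ≈ (-0.292893, -0.707107); max(|x|,|y|,|x±y|/√2) = 0.707107 ≤ 0.8 ⇒ ∈ W
candidate 4: n = (1, 0, -3, -3) → π⊥ ≈ (-1.121320, +0.878680); max(|x|,|y|,|x±y|/√2) = 1.414214 > 0.8 ⇒ ∉ W
candidate 5: n = (-1, 0, 0, 1) → π⊥ ≈ (-0.292893, +0.707107); max(|x|,|y|,|x±y|/√2) = 0.707107 ≤ 0.8 ⇒ ∈ W
candidate 6: n = (-1, 1, 0, -1) → π⊥ ≈ (-2.414214, +0.000000); max(|x|,|y|,|x±y|/√2) = 2.414214 > 0.8 ⇒ ∉ W
candidate 7: n = (-1, 1, 0, 1) → π⊥ ≈ (-1.000000, +1.414214); max(|x|,|y|,|x±y|/√2) = 1.707107 > 0.8 ⇒ ∉ W

3, 5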